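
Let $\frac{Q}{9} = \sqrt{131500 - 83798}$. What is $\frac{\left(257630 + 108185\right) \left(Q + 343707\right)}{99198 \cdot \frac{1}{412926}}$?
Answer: $\frac{2884360973201435}{5511} + \frac{25175754115 \sqrt{47702}}{1837} \approx 5.2638 \cdot 10^{11}$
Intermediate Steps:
$Q = 9 \sqrt{47702}$ ($Q = 9 \sqrt{131500 - 83798} = 9 \sqrt{47702} \approx 1965.7$)
$\frac{\left(257630 + 108185\right) \left(Q + 343707\right)}{99198 \cdot \frac{1}{412926}} = \frac{\left(257630 + 108185\right) \left(9 \sqrt{47702} + 343707\right)}{99198 \cdot \frac{1}{412926}} = \frac{365815 \left(343707 + 9 \sqrt{47702}\right)}{99198 \cdot \frac{1}{412926}} = \frac{125733176205 + 3292335 \sqrt{47702}}{\frac{16533}{68821}} = \left(125733176205 + 3292335 \sqrt{47702}\right) \frac{68821}{16533} = \frac{2884360973201435}{5511} + \frac{25175754115 \sqrt{47702}}{1837}$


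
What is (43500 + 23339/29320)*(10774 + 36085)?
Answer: 59765999422201/29320 ≈ 2.0384e+9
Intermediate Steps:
(43500 + 23339/29320)*(10774 + 36085) = (43500 + 23339*(1/29320))*46859 = (43500 + 23339/29320)*46859 = (1275443339/29320)*46859 = 59765999422201/29320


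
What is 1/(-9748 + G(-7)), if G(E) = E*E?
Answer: -1/9699 ≈ -0.00010310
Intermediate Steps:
G(E) = E²
1/(-9748 + G(-7)) = 1/(-9748 + (-7)²) = 1/(-9748 + 49) = 1/(-9699) = -1/9699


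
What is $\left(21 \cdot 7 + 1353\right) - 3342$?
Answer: $-1842$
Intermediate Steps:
$\left(21 \cdot 7 + 1353\right) - 3342 = \left(147 + 1353\right) - 3342 = 1500 - 3342 = -1842$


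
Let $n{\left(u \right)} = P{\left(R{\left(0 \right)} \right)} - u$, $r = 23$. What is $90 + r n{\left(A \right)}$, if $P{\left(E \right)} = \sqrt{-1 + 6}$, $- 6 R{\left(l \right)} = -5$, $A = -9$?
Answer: $297 + 23 \sqrt{5} \approx 348.43$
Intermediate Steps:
$R{\left(l \right)} = \frac{5}{6}$ ($R{\left(l \right)} = \left(- \frac{1}{6}\right) \left(-5\right) = \frac{5}{6}$)
$P{\left(E \right)} = \sqrt{5}$
$n{\left(u \right)} = \sqrt{5} - u$
$90 + r n{\left(A \right)} = 90 + 23 \left(\sqrt{5} - -9\right) = 90 + 23 \left(\sqrt{5} + 9\right) = 90 + 23 \left(9 + \sqrt{5}\right) = 90 + \left(207 + 23 \sqrt{5}\right) = 297 + 23 \sqrt{5}$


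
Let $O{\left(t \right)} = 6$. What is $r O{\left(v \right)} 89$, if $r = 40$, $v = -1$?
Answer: $21360$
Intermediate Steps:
$r O{\left(v \right)} 89 = 40 \cdot 6 \cdot 89 = 240 \cdot 89 = 21360$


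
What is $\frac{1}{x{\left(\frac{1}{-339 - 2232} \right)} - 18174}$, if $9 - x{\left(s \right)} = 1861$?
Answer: $- \frac{1}{20026} \approx -4.9935 \cdot 10^{-5}$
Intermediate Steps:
$x{\left(s \right)} = -1852$ ($x{\left(s \right)} = 9 - 1861 = -1852$)
$\frac{1}{x{\left(\frac{1}{-339 - 2232} \right)} - 18174} = \frac{1}{-1852 - 18174} = \frac{1}{-20026} = - \frac{1}{20026}$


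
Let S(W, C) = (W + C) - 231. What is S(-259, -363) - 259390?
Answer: -260243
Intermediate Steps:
S(W, C) = -231 + C + W (S(W, C) = (C + W) - 231 = -231 + C + W)
S(-259, -363) - 259390 = (-231 - 363 - 259) - 259390 = -853 - 259390 = -260243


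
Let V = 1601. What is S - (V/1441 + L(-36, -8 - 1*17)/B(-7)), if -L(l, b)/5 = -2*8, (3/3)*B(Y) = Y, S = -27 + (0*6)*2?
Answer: -168276/10087 ≈ -16.682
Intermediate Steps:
S = -27 (S = -27 + 0*2 = -27 + 0 = -27)
B(Y) = Y
L(l, b) = 80 (L(l, b) = -(-10)*8 = -5*(-16) = 80)
S - (V/1441 + L(-36, -8 - 1*17)/B(-7)) = -27 - (1601/1441 + 80/(-7)) = -27 - (1601*(1/1441) + 80*(-⅐)) = -27 - (1601/1441 - 80/7) = -27 - 1*(-104073/10087) = -27 + 104073/10087 = -168276/10087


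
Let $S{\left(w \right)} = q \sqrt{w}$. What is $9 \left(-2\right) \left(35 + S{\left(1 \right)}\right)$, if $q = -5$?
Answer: $-540$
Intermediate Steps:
$S{\left(w \right)} = - 5 \sqrt{w}$
$9 \left(-2\right) \left(35 + S{\left(1 \right)}\right) = 9 \left(-2\right) \left(35 - 5 \sqrt{1}\right) = - 18 \left(35 - 5\right) = \left(-18\right) 30 = -540$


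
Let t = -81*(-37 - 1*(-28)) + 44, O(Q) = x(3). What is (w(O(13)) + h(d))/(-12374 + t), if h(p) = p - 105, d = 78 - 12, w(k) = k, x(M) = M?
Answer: 4/1289 ≈ 0.0031032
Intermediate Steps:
O(Q) = 3
d = 66
t = 773 (t = -81*(-37 + 28) + 44 = -81*(-9) + 44 = 729 + 44 = 773)
h(p) = -105 + p
(w(O(13)) + h(d))/(-12374 + t) = (3 + (-105 + 66))/(-12374 + 773) = (3 - 39)/(-11601) = -36*(-1/11601) = 4/1289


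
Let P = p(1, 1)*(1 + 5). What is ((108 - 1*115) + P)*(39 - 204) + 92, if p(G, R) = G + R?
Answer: -733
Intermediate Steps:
P = 12 (P = (1 + 1)*(1 + 5) = 2*6 = 12)
((108 - 1*115) + P)*(39 - 204) + 92 = ((108 - 1*115) + 12)*(39 - 204) + 92 = ((108 - 115) + 12)*(-165) + 92 = (-7 + 12)*(-165) + 92 = 5*(-165) + 92 = -825 + 92 = -733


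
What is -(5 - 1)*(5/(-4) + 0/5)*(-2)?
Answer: -10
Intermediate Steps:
-(5 - 1)*(5/(-4) + 0/5)*(-2) = -4*(5*(-¼) + 0*(⅕))*(-2) = -4*(-5/4 + 0)*(-2) = -4*(-5)/4*(-2) = -1*(-5)*(-2) = 5*(-2) = -10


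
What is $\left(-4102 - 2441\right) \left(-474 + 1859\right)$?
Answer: $-9062055$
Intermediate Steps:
$\left(-4102 - 2441\right) \left(-474 + 1859\right) = \left(-6543\right) 1385 = -9062055$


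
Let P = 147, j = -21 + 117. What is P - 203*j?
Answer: -19341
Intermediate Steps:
j = 96
P - 203*j = 147 - 203*96 = 147 - 19488 = -19341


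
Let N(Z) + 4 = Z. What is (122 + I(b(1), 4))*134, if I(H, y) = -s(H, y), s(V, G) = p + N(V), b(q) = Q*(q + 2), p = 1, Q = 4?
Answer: 15142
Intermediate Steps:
N(Z) = -4 + Z
b(q) = 8 + 4*q (b(q) = 4*(q + 2) = 4*(2 + q) = 8 + 4*q)
s(V, G) = -3 + V (s(V, G) = 1 + (-4 + V) = -3 + V)
I(H, y) = 3 - H (I(H, y) = -(-3 + H) = 3 - H)
(122 + I(b(1), 4))*134 = (122 + (3 - (8 + 4*1)))*134 = (122 + (3 - (8 + 4)))*134 = (122 + (3 - 1*12))*134 = (122 + (3 - 12))*134 = (122 - 9)*134 = 113*134 = 15142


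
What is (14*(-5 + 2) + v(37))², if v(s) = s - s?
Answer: 1764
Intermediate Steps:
v(s) = 0
(14*(-5 + 2) + v(37))² = (14*(-5 + 2) + 0)² = (14*(-3) + 0)² = (-42 + 0)² = (-42)² = 1764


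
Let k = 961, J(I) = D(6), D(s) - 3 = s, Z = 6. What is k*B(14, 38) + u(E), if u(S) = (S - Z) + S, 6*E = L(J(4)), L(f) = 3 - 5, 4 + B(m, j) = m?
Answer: 28810/3 ≈ 9603.3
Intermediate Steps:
D(s) = 3 + s
J(I) = 9 (J(I) = 3 + 6 = 9)
B(m, j) = -4 + m
L(f) = -2
E = -1/3 (E = (1/6)*(-2) = -1/3 ≈ -0.33333)
u(S) = -6 + 2*S (u(S) = (S - 1*6) + S = (S - 6) + S = (-6 + S) + S = -6 + 2*S)
k*B(14, 38) + u(E) = 961*(-4 + 14) + (-6 + 2*(-1/3)) = 961*10 + (-6 - 2/3) = 9610 - 20/3 = 28810/3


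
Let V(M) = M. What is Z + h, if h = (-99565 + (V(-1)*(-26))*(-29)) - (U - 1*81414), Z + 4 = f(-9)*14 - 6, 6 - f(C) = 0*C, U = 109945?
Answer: -128776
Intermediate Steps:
f(C) = 6 (f(C) = 6 - 0*C = 6 - 1*0 = 6 + 0 = 6)
Z = 74 (Z = -4 + (6*14 - 6) = -4 + (84 - 6) = -4 + 78 = 74)
h = -128850 (h = (-99565 - 1*(-26)*(-29)) - (109945 - 1*81414) = (-99565 + 26*(-29)) - (109945 - 81414) = (-99565 - 754) - 1*28531 = -100319 - 28531 = -128850)
Z + h = 74 - 128850 = -128776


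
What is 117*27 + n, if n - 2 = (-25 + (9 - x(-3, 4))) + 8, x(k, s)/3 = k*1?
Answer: 3162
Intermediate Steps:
x(k, s) = 3*k (x(k, s) = 3*(k*1) = 3*k)
n = 3 (n = 2 + ((-25 + (9 - 3*(-3))) + 8) = 2 + ((-25 + (9 - 1*(-9))) + 8) = 2 + ((-25 + (9 + 9)) + 8) = 2 + ((-25 + 18) + 8) = 2 + (-7 + 8) = 2 + 1 = 3)
117*27 + n = 117*27 + 3 = 3159 + 3 = 3162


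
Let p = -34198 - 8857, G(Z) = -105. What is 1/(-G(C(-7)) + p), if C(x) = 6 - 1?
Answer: -1/42950 ≈ -2.3283e-5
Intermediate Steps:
C(x) = 5
p = -43055
1/(-G(C(-7)) + p) = 1/(-1*(-105) - 43055) = 1/(105 - 43055) = 1/(-42950) = -1/42950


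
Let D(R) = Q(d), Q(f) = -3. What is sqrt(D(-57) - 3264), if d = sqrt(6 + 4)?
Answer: 33*I*sqrt(3) ≈ 57.158*I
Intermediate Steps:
d = sqrt(10) ≈ 3.1623
D(R) = -3
sqrt(D(-57) - 3264) = sqrt(-3 - 3264) = sqrt(-3267) = 33*I*sqrt(3)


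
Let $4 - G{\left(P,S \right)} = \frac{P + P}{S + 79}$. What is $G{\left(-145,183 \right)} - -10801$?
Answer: $\frac{1415600}{131} \approx 10806.0$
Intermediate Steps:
$G{\left(P,S \right)} = 4 - \frac{2 P}{79 + S}$ ($G{\left(P,S \right)} = 4 - \frac{P + P}{S + 79} = 4 - \frac{2 P}{79 + S}$)
$G{\left(-145,183 \right)} - -10801 = \frac{2 \left(158 - -145 + 2 \cdot 183\right)}{79 + 183} - -10801 = \frac{2 \left(158 + 145 + 366\right)}{262} + 10801 = 2 \cdot \frac{1}{262} \cdot 669 + 10801 = \frac{669}{131} + 10801 = \frac{1415600}{131}$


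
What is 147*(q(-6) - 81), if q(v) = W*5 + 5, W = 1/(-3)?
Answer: -11417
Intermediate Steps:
W = -⅓ ≈ -0.33333
q(v) = 10/3 (q(v) = -⅓*5 + 5 = -5/3 + 5 = 10/3)
147*(q(-6) - 81) = 147*(10/3 - 81) = 147*(-233/3) = -11417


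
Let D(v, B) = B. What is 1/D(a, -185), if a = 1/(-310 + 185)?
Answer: -1/185 ≈ -0.0054054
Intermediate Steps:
a = -1/125 (a = 1/(-125) = -1/125 ≈ -0.0080000)
1/D(a, -185) = 1/(-185) = -1/185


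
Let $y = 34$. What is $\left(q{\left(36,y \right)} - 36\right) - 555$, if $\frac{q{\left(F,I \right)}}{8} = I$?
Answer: $-319$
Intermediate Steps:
$q{\left(F,I \right)} = 8 I$
$\left(q{\left(36,y \right)} - 36\right) - 555 = \left(8 \cdot 34 - 36\right) - 555 = \left(272 - 36\right) - 555 = 236 - 555 = -319$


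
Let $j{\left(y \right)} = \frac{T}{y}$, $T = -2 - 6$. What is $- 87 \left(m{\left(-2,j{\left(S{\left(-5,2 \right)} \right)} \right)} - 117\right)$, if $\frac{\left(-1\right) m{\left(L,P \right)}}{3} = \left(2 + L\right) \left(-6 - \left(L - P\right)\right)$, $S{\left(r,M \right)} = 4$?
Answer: $10179$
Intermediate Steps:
$T = -8$ ($T = -2 - 6 = -8$)
$j{\left(y \right)} = - \frac{8}{y}$
$m{\left(L,P \right)} = - 3 \left(2 + L\right) \left(-6 + P - L\right)$ ($m{\left(L,P \right)} = - 3 \left(2 + L\right) \left(-6 - \left(L - P\right)\right) = - 3 \left(2 + L\right) \left(-6 + P - L\right)$)
$- 87 \left(m{\left(-2,j{\left(S{\left(-5,2 \right)} \right)} \right)} - 117\right) = - 87 \left(\left(36 - 6 \left(- \frac{8}{4}\right) + 3 \left(-2\right)^{2} + 24 \left(-2\right) - - 6 \left(- \frac{8}{4}\right)\right) - 117\right) = - 87 \left(\left(36 - 6 \left(\left(-8\right) \frac{1}{4}\right) + 3 \cdot 4 - 48 - - 6 \left(\left(-8\right) \frac{1}{4}\right)\right) - 117\right) = - 87 \left(\left(36 - -12 + 12 - 48 - \left(-6\right) \left(-2\right)\right) - 117\right) = - 87 \left(\left(36 + 12 + 12 - 48 - 12\right) - 117\right) = - 87 \left(0 - 117\right) = \left(-87\right) \left(-117\right) = 10179$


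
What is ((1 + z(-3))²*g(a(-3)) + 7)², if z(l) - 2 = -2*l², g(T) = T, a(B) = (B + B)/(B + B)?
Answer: 53824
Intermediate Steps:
a(B) = 1 (a(B) = (2*B)/((2*B)) = (2*B)*(1/(2*B)) = 1)
z(l) = 2 - 2*l²
((1 + z(-3))²*g(a(-3)) + 7)² = ((1 + (2 - 2*(-3)²))²*1 + 7)² = ((1 + (2 - 2*9))²*1 + 7)² = ((1 + (2 - 18))²*1 + 7)² = ((1 - 16)²*1 + 7)² = ((-15)²*1 + 7)² = (225*1 + 7)² = (225 + 7)² = 232² = 53824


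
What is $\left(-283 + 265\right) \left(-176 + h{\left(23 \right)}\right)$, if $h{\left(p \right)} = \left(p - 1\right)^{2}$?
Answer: $-5544$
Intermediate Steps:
$h{\left(p \right)} = \left(-1 + p\right)^{2}$
$\left(-283 + 265\right) \left(-176 + h{\left(23 \right)}\right) = \left(-283 + 265\right) \left(-176 + \left(-1 + 23\right)^{2}\right) = - 18 \left(-176 + 22^{2}\right) = - 18 \left(-176 + 484\right) = \left(-18\right) 308 = -5544$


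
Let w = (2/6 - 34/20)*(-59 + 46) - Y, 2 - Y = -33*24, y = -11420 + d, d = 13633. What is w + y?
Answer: 43103/30 ≈ 1436.8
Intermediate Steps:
y = 2213 (y = -11420 + 13633 = 2213)
Y = 794 (Y = 2 - (-33)*24 = 2 - 1*(-792) = 2 + 792 = 794)
w = -23287/30 (w = (2/6 - 34/20)*(-59 + 46) - 1*794 = (2*(⅙) - 34*1/20)*(-13) - 794 = (⅓ - 17/10)*(-13) - 794 = -41/30*(-13) - 794 = 533/30 - 794 = -23287/30 ≈ -776.23)
w + y = -23287/30 + 2213 = 43103/30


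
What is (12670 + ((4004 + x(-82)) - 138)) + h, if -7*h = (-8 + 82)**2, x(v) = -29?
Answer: 110073/7 ≈ 15725.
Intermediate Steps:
h = -5476/7 (h = -(-8 + 82)**2/7 = -1/7*74**2 = -1/7*5476 = -5476/7 ≈ -782.29)
(12670 + ((4004 + x(-82)) - 138)) + h = (12670 + ((4004 - 29) - 138)) - 5476/7 = (12670 + (3975 - 138)) - 5476/7 = (12670 + 3837) - 5476/7 = 16507 - 5476/7 = 110073/7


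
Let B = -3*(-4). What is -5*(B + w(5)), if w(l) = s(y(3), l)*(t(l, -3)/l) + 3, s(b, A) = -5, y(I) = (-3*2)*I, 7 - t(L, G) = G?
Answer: -25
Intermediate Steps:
t(L, G) = 7 - G
y(I) = -6*I
B = 12
w(l) = 3 - 50/l (w(l) = -5*(7 - 1*(-3))/l + 3 = -5*(7 + 3)/l + 3 = -50/l + 3 = 3 - 50/l)
-5*(B + w(5)) = -5*(12 + (3 - 50/5)) = -5*(12 + (3 - 50*⅕)) = -5*(12 + (3 - 10)) = -5*(12 - 7) = -5*5 = -25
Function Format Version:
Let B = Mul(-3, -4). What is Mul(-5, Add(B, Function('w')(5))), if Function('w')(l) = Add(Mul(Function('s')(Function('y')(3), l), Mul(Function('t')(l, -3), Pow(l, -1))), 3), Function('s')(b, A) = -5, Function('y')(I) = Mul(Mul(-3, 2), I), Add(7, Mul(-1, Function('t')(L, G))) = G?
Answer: -25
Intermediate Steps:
Function('t')(L, G) = Add(7, Mul(-1, G))
Function('y')(I) = Mul(-6, I)
B = 12
Function('w')(l) = Add(3, Mul(-50, Pow(l, -1))) (Function('w')(l) = Add(Mul(-5, Mul(Add(7, Mul(-1, -3)), Pow(l, -1))), 3) = Add(Mul(-5, Mul(Add(7, 3), Pow(l, -1))), 3) = Add(Mul(-5, Mul(10, Pow(l, -1))), 3) = Add(Mul(-50, Pow(l, -1)), 3) = Add(3, Mul(-50, Pow(l, -1))))
Mul(-5, Add(B, Function('w')(5))) = Mul(-5, Add(12, Add(3, Mul(-50, Pow(5, -1))))) = Mul(-5, Add(12, Add(3, Mul(-50, Rational(1, 5))))) = Mul(-5, Add(12, Add(3, -10))) = Mul(-5, Add(12, -7)) = Mul(-5, 5) = -25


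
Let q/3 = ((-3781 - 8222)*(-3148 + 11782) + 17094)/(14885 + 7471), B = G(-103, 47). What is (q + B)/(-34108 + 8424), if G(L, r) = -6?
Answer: 2159615/3987441 ≈ 0.54160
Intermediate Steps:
B = -6
q = -8634734/621 (q = 3*(((-3781 - 8222)*(-3148 + 11782) + 17094)/(14885 + 7471)) = 3*((-12003*8634 + 17094)/22356) = 3*((-103633902 + 17094)*(1/22356)) = 3*(-103616808*1/22356) = 3*(-8634734/1863) = -8634734/621 ≈ -13905.)
(q + B)/(-34108 + 8424) = (-8634734/621 - 6)/(-34108 + 8424) = -8638460/621/(-25684) = -8638460/621*(-1/25684) = 2159615/3987441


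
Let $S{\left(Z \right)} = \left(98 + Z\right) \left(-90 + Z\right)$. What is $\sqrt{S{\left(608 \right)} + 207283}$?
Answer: $\sqrt{572991} \approx 756.96$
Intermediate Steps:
$S{\left(Z \right)} = \left(-90 + Z\right) \left(98 + Z\right)$
$\sqrt{S{\left(608 \right)} + 207283} = \sqrt{\left(-8820 + 608^{2} + 8 \cdot 608\right) + 207283} = \sqrt{\left(-8820 + 369664 + 4864\right) + 207283} = \sqrt{365708 + 207283} = \sqrt{572991}$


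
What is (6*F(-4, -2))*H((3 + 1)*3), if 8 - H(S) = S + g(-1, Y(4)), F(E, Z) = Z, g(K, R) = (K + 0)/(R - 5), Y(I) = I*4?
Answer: 516/11 ≈ 46.909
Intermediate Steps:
Y(I) = 4*I
g(K, R) = K/(-5 + R)
H(S) = 89/11 - S (H(S) = 8 - (S - 1/(-5 + 4*4)) = 8 - (S - 1/(-5 + 16)) = 8 - (S - 1/11) = 8 - (-1/11 + S) = 8 + (1/11 - S) = 89/11 - S)
(6*F(-4, -2))*H((3 + 1)*3) = (6*(-2))*(89/11 - (3 + 1)*3) = -12*(89/11 - 4*3) = -12*(89/11 - 1*12) = -12*(89/11 - 12) = -12*(-43/11) = 516/11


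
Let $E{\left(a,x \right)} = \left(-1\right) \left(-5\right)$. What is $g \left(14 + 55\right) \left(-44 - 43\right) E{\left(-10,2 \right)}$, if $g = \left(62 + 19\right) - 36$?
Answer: $-1350675$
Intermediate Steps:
$g = 45$ ($g = 81 - 36 = 45$)
$E{\left(a,x \right)} = 5$
$g \left(14 + 55\right) \left(-44 - 43\right) E{\left(-10,2 \right)} = 45 \left(14 + 55\right) \left(-44 - 43\right) 5 = 45 \cdot 69 \left(-87\right) 5 = 45 \left(-6003\right) 5 = \left(-270135\right) 5 = -1350675$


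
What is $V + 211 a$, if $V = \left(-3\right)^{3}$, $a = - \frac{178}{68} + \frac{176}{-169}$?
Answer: $- \frac{4591417}{5746} \approx -799.06$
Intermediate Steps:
$a = - \frac{21025}{5746}$ ($a = \left(-178\right) \frac{1}{68} + 176 \left(- \frac{1}{169}\right) = - \frac{89}{34} - \frac{176}{169} = - \frac{21025}{5746} \approx -3.6591$)
$V = -27$
$V + 211 a = -27 + 211 \left(- \frac{21025}{5746}\right) = -27 - \frac{4436275}{5746} = - \frac{4591417}{5746}$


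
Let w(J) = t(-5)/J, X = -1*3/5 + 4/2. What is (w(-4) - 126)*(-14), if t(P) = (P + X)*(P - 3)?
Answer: 9324/5 ≈ 1864.8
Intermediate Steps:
X = 7/5 (X = -3*⅕ + 4*(½) = -⅗ + 2 = 7/5 ≈ 1.4000)
t(P) = (-3 + P)*(7/5 + P) (t(P) = (P + 7/5)*(P - 3) = (7/5 + P)*(-3 + P) = (-3 + P)*(7/5 + P))
w(J) = 144/(5*J) (w(J) = (-21/5 + (-5)² - 8/5*(-5))/J = (-21/5 + 25 + 8)/J = 144/(5*J))
(w(-4) - 126)*(-14) = ((144/5)/(-4) - 126)*(-14) = ((144/5)*(-¼) - 126)*(-14) = (-36/5 - 126)*(-14) = -666/5*(-14) = 9324/5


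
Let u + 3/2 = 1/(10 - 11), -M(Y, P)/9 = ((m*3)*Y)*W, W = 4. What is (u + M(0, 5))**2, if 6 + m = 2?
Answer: 25/4 ≈ 6.2500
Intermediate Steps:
m = -4 (m = -6 + 2 = -4)
M(Y, P) = 432*Y (M(Y, P) = -9*(-4*3)*Y*4 = -9*(-12*Y)*4 = -(-432)*Y = 432*Y)
u = -5/2 (u = -3/2 + 1/(10 - 11) = -3/2 + 1/(-1) = -3/2 - 1 = -5/2 ≈ -2.5000)
(u + M(0, 5))**2 = (-5/2 + 432*0)**2 = (-5/2 + 0)**2 = (-5/2)**2 = 25/4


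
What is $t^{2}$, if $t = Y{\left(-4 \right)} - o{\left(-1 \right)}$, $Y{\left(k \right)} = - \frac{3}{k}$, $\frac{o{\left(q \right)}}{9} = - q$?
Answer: $\frac{1089}{16} \approx 68.063$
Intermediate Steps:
$o{\left(q \right)} = - 9 q$ ($o{\left(q \right)} = 9 \left(- q\right) = - 9 q$)
$t = - \frac{33}{4}$ ($t = - \frac{3}{-4} - \left(-9\right) \left(-1\right) = \left(-3\right) \left(- \frac{1}{4}\right) - 9 = \frac{3}{4} - 9 = - \frac{33}{4} \approx -8.25$)
$t^{2} = \left(- \frac{33}{4}\right)^{2} = \frac{1089}{16}$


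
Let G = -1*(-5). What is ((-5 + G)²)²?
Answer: 0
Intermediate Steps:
G = 5
((-5 + G)²)² = ((-5 + 5)²)² = (0²)² = 0² = 0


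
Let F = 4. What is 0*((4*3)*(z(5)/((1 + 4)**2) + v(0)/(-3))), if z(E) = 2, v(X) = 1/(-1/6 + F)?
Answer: 0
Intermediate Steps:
v(X) = 6/23 (v(X) = 1/(-1/6 + 4) = 1/(23/6) = 6/23)
0*((4*3)*(z(5)/((1 + 4)**2) + v(0)/(-3))) = 0*((4*3)*(2/((1 + 4)**2) + (6/23)/(-3))) = 0*(12*(2/(5**2) + (6/23)*(-1/3))) = 0*(12*(2/25 - 2/23)) = 0*(12*(-4/575)) = 0*(-48/575) = 0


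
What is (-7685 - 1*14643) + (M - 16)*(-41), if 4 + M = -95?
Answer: -17613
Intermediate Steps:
M = -99 (M = -4 - 95 = -99)
(-7685 - 1*14643) + (M - 16)*(-41) = (-7685 - 1*14643) + (-99 - 16)*(-41) = (-7685 - 14643) - 115*(-41) = -22328 + 4715 = -17613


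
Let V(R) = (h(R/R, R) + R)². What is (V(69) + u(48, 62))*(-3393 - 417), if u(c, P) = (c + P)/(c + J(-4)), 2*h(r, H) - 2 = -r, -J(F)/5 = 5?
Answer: -847387815/46 ≈ -1.8421e+7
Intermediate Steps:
J(F) = -25 (J(F) = -5*5 = -25)
h(r, H) = 1 - r/2 (h(r, H) = 1 + (-r)/2 = 1 - r/2)
V(R) = (½ + R)² (V(R) = ((1 - R/(2*R)) + R)² = ((1 - ½*1) + R)² = ((1 - ½) + R)² = (½ + R)²)
u(c, P) = (P + c)/(-25 + c) (u(c, P) = (c + P)/(c - 25) = (P + c)/(-25 + c))
(V(69) + u(48, 62))*(-3393 - 417) = ((1 + 2*69)²/4 + (62 + 48)/(-25 + 48))*(-3393 - 417) = ((1 + 138)²/4 + 110/23)*(-3810) = ((¼)*139² + (1/23)*110)*(-3810) = ((¼)*19321 + 110/23)*(-3810) = (19321/4 + 110/23)*(-3810) = (444823/92)*(-3810) = -847387815/46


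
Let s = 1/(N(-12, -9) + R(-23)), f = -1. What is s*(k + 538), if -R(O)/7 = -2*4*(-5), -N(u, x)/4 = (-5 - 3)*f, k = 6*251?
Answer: -511/78 ≈ -6.5513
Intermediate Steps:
k = 1506
N(u, x) = -32 (N(u, x) = -4*(-5 - 3)*(-1) = -(-32)*(-1) = -4*8 = -32)
R(O) = -280 (R(O) = -7*(-2*4)*(-5) = -(-56)*(-5) = -7*40 = -280)
s = -1/312 (s = 1/(-32 - 280) = 1/(-312) = -1/312 ≈ -0.0032051)
s*(k + 538) = -(1506 + 538)/312 = -1/312*2044 = -511/78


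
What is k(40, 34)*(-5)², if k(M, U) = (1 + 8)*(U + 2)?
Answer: 8100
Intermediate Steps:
k(M, U) = 18 + 9*U (k(M, U) = 9*(2 + U) = 18 + 9*U)
k(40, 34)*(-5)² = (18 + 9*34)*(-5)² = (18 + 306)*25 = 324*25 = 8100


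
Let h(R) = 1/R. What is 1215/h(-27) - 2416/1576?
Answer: -6462887/197 ≈ -32807.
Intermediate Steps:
1215/h(-27) - 2416/1576 = 1215/(1/(-27)) - 2416/1576 = 1215/(-1/27) - 2416*1/1576 = 1215*(-27) - 302/197 = -32805 - 302/197 = -6462887/197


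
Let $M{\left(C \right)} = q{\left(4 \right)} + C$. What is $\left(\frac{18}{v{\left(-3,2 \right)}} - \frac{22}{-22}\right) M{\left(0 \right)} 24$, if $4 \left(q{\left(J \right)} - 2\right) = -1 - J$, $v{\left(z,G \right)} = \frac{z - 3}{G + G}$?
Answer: $-198$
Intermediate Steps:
$v{\left(z,G \right)} = \frac{-3 + z}{2 G}$
$q{\left(J \right)} = \frac{7}{4} - \frac{J}{4}$ ($q{\left(J \right)} = 2 + \frac{-1 - J}{4} = 2 - \left(\frac{1}{4} + \frac{J}{4}\right) = \frac{7}{4} - \frac{J}{4}$)
$M{\left(C \right)} = \frac{3}{4} + C$ ($M{\left(C \right)} = \left(\frac{7}{4} - 1\right) + C = \frac{3}{4} + C$)
$\left(\frac{18}{v{\left(-3,2 \right)}} - \frac{22}{-22}\right) M{\left(0 \right)} 24 = \left(\frac{18}{\frac{1}{2} \cdot \frac{1}{2} \left(-3 - 3\right)} - \frac{22}{-22}\right) \left(\frac{3}{4} + 0\right) 24 = \left(\frac{18}{\frac{1}{2} \cdot \frac{1}{2} \left(-6\right)} - -1\right) \frac{3}{4} \cdot 24 = \left(\frac{18}{- \frac{3}{2}} + 1\right) \frac{3}{4} \cdot 24 = \left(18 \left(- \frac{2}{3}\right) + 1\right) \frac{3}{4} \cdot 24 = \left(-12 + 1\right) \frac{3}{4} \cdot 24 = \left(-11\right) \frac{3}{4} \cdot 24 = \left(- \frac{33}{4}\right) 24 = -198$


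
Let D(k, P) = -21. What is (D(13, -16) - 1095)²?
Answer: 1245456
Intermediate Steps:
(D(13, -16) - 1095)² = (-21 - 1095)² = (-1116)² = 1245456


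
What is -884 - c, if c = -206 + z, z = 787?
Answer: -1465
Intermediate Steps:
c = 581 (c = -206 + 787 = 581)
-884 - c = -884 - 1*581 = -884 - 581 = -1465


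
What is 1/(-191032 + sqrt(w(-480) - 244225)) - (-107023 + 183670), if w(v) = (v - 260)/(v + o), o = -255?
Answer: -411175895833369089/5364539979455 - 7*I*sqrt(107702781)/5364539979455 ≈ -76647.0 - 1.3542e-8*I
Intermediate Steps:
w(v) = (-260 + v)/(-255 + v) (w(v) = (v - 260)/(v - 255) = (-260 + v)/(-255 + v))
1/(-191032 + sqrt(w(-480) - 244225)) - (-107023 + 183670) = 1/(-191032 + sqrt((-260 - 480)/(-255 - 480) - 244225)) - (-107023 + 183670) = 1/(-191032 + sqrt(-740/(-735) - 244225)) - 1*76647 = 1/(-191032 + sqrt(-1/735*(-740) - 244225)) - 76647 = 1/(-191032 + sqrt(148/147 - 244225)) - 76647 = 1/(-191032 + sqrt(-35900927/147)) - 76647 = 1/(-191032 + I*sqrt(107702781)/21) - 76647 = -76647 + 1/(-191032 + I*sqrt(107702781)/21)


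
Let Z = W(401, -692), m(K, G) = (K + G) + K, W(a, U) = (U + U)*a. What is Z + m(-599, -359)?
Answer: -556541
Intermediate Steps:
W(a, U) = 2*U*a (W(a, U) = (2*U)*a = 2*U*a)
m(K, G) = G + 2*K (m(K, G) = (G + K) + K = G + 2*K)
Z = -554984 (Z = 2*(-692)*401 = -554984)
Z + m(-599, -359) = -554984 + (-359 + 2*(-599)) = -554984 + (-359 - 1198) = -554984 - 1557 = -556541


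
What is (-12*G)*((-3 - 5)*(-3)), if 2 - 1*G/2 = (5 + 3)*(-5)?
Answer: -24192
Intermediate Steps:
G = 84 (G = 4 - 2*(5 + 3)*(-5) = 4 - 16*(-5) = 4 - 2*(-40) = 4 + 80 = 84)
(-12*G)*((-3 - 5)*(-3)) = (-12*84)*((-3 - 5)*(-3)) = (-2*504)*(-8*(-3)) = -1008*24 = -24192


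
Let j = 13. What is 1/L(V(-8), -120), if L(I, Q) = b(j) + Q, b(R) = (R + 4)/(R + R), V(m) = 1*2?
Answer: -26/3103 ≈ -0.0083790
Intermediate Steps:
V(m) = 2
b(R) = (4 + R)/(2*R) (b(R) = (4 + R)/((2*R)) = (4 + R)*(1/(2*R)) = (4 + R)/(2*R))
L(I, Q) = 17/26 + Q (L(I, Q) = (1/2)*(4 + 13)/13 + Q = (1/2)*(1/13)*17 + Q = 17/26 + Q)
1/L(V(-8), -120) = 1/(17/26 - 120) = 1/(-3103/26) = -26/3103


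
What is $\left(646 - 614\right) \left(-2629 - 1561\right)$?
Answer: $-134080$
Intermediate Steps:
$\left(646 - 614\right) \left(-2629 - 1561\right) = 32 \left(-2629 - 1561\right) = 32 \left(-4190\right) = -134080$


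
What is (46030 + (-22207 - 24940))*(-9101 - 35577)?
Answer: 49905326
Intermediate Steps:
(46030 + (-22207 - 24940))*(-9101 - 35577) = (46030 - 47147)*(-44678) = -1117*(-44678) = 49905326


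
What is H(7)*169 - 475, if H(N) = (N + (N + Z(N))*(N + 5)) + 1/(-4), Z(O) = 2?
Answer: 75671/4 ≈ 18918.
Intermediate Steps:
H(N) = -1/4 + N + (2 + N)*(5 + N) (H(N) = (N + (N + 2)*(N + 5)) + 1/(-4) = (N + (2 + N)*(5 + N)) - 1/4 = -1/4 + N + (2 + N)*(5 + N))
H(7)*169 - 475 = (39/4 + 7**2 + 8*7)*169 - 475 = (39/4 + 49 + 56)*169 - 475 = (459/4)*169 - 475 = 77571/4 - 475 = 75671/4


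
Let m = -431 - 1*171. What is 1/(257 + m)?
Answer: -1/345 ≈ -0.0028986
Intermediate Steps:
m = -602 (m = -431 - 171 = -602)
1/(257 + m) = 1/(257 - 602) = 1/(-345) = -1/345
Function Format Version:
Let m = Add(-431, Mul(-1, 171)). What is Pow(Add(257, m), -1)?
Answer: Rational(-1, 345) ≈ -0.0028986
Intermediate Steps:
m = -602 (m = Add(-431, -171) = -602)
Pow(Add(257, m), -1) = Pow(Add(257, -602), -1) = Pow(-345, -1) = Rational(-1, 345)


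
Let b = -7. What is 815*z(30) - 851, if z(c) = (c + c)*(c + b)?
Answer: 1123849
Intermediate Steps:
z(c) = 2*c*(-7 + c) (z(c) = (c + c)*(c - 7) = (2*c)*(-7 + c) = 2*c*(-7 + c))
815*z(30) - 851 = 815*(2*30*(-7 + 30)) - 851 = 815*(2*30*23) - 851 = 815*1380 - 851 = 1124700 - 851 = 1123849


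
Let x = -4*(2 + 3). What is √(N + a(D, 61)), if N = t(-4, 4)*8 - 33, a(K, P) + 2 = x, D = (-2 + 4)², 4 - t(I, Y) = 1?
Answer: I*√31 ≈ 5.5678*I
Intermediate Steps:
t(I, Y) = 3 (t(I, Y) = 4 - 1*1 = 4 - 1 = 3)
D = 4 (D = 2² = 4)
x = -20 (x = -4*5 = -20)
a(K, P) = -22 (a(K, P) = -2 - 20 = -22)
N = -9 (N = 3*8 - 33 = 24 - 33 = -9)
√(N + a(D, 61)) = √(-9 - 22) = √(-31) = I*√31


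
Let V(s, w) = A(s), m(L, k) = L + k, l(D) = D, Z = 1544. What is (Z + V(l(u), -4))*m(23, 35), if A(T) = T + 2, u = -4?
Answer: 89436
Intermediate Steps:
A(T) = 2 + T
V(s, w) = 2 + s
(Z + V(l(u), -4))*m(23, 35) = (1544 + (2 - 4))*(23 + 35) = (1544 - 2)*58 = 1542*58 = 89436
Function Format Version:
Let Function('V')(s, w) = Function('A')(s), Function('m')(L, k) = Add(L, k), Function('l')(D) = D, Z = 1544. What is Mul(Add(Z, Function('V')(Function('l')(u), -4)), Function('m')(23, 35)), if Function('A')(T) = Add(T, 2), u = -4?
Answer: 89436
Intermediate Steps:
Function('A')(T) = Add(2, T)
Function('V')(s, w) = Add(2, s)
Mul(Add(Z, Function('V')(Function('l')(u), -4)), Function('m')(23, 35)) = Mul(Add(1544, Add(2, -4)), Add(23, 35)) = Mul(Add(1544, -2), 58) = Mul(1542, 58) = 89436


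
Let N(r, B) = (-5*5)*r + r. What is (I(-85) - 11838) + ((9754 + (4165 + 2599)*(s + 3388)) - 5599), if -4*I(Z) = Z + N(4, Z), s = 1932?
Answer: 143907369/4 ≈ 3.5977e+7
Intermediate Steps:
N(r, B) = -24*r (N(r, B) = -25*r + r = -24*r)
I(Z) = 24 - Z/4 (I(Z) = -(Z - 24*4)/4 = -(Z - 96)/4 = -(-96 + Z)/4 = 24 - Z/4)
(I(-85) - 11838) + ((9754 + (4165 + 2599)*(s + 3388)) - 5599) = ((24 - 1/4*(-85)) - 11838) + ((9754 + (4165 + 2599)*(1932 + 3388)) - 5599) = ((24 + 85/4) - 11838) + ((9754 + 6764*5320) - 5599) = (181/4 - 11838) + ((9754 + 35984480) - 5599) = -47171/4 + (35994234 - 5599) = -47171/4 + 35988635 = 143907369/4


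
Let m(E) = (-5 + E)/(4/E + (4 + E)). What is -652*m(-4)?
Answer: -5868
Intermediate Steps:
m(E) = (-5 + E)/(4 + E + 4/E)
-652*m(-4) = -(-2608)*(-5 - 4)/(4 + (-4)² + 4*(-4)) = -(-2608)*(-9)/(4 + 16 - 16) = -(-2608)*(-9)/4 = -652*9 = -5868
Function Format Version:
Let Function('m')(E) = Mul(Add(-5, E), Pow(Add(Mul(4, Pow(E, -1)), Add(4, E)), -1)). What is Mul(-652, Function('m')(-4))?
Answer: -5868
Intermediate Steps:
Function('m')(E) = Mul(Pow(Add(4, E, Mul(4, Pow(E, -1))), -1), Add(-5, E)) (Function('m')(E) = Mul(Add(-5, E), Pow(Add(4, E, Mul(4, Pow(E, -1))), -1)) = Mul(Pow(Add(4, E, Mul(4, Pow(E, -1))), -1), Add(-5, E)))
Mul(-652, Function('m')(-4)) = Mul(-652, Mul(-4, Pow(Add(4, Pow(-4, 2), Mul(4, -4)), -1), Add(-5, -4))) = Mul(-652, Mul(-4, Pow(Add(4, 16, -16), -1), -9)) = Mul(-652, Mul(-4, Pow(4, -1), -9)) = Mul(-652, Mul(-4, Rational(1, 4), -9)) = Mul(-652, 9) = -5868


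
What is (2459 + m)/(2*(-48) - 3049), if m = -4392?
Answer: 1933/3145 ≈ 0.61463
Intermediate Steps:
(2459 + m)/(2*(-48) - 3049) = (2459 - 4392)/(2*(-48) - 3049) = -1933/(-96 - 3049) = -1933/(-3145) = -1933*(-1/3145) = 1933/3145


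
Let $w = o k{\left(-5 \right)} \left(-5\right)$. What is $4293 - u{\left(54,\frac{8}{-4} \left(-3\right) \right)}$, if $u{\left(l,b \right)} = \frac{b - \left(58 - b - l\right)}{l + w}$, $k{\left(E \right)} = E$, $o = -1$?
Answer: $\frac{124489}{29} \approx 4292.7$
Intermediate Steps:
$w = -25$ ($w = \left(-1\right) \left(-5\right) \left(-5\right) = 5 \left(-5\right) = -25$)
$u{\left(l,b \right)} = \frac{-58 + l + 2 b}{-25 + l}$ ($u{\left(l,b \right)} = \frac{b - \left(58 - b - l\right)}{l - 25} = \frac{b - \left(58 - b - l\right)}{-25 + l} = \frac{b + \left(-58 + b + l\right)}{-25 + l} = \frac{-58 + l + 2 b}{-25 + l}$)
$4293 - u{\left(54,\frac{8}{-4} \left(-3\right) \right)} = 4293 - \frac{-58 + 54 + 2 \frac{8}{-4} \left(-3\right)}{-25 + 54} = 4293 - \frac{-58 + 54 + 2 \cdot 8 \left(- \frac{1}{4}\right) \left(-3\right)}{29} = 4293 - \frac{-58 + 54 + 2 \left(\left(-2\right) \left(-3\right)\right)}{29} = 4293 - \frac{-58 + 54 + 2 \cdot 6}{29} = 4293 - \frac{-58 + 54 + 12}{29} = 4293 - \frac{1}{29} \cdot 8 = 4293 - \frac{8}{29} = \frac{124489}{29}$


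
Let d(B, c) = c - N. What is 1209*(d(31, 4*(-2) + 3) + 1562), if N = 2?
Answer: 1879995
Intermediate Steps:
d(B, c) = -2 + c (d(B, c) = c - 1*2 = c - 2 = -2 + c)
1209*(d(31, 4*(-2) + 3) + 1562) = 1209*((-2 + (4*(-2) + 3)) + 1562) = 1209*((-2 + (-8 + 3)) + 1562) = 1209*((-2 - 5) + 1562) = 1209*(-7 + 1562) = 1209*1555 = 1879995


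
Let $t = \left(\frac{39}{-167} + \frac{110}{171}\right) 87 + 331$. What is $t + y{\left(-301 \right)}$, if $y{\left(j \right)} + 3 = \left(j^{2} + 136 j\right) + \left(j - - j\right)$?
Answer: $\frac{470492258}{9519} \approx 49427.0$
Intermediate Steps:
$y{\left(j \right)} = -3 + j^{2} + 138 j$ ($y{\left(j \right)} = -3 + \left(\left(j^{2} + 136 j\right) + \left(j - - j\right)\right) = -3 + \left(\left(j^{2} + 136 j\right) + \left(j + j\right)\right) = -3 + \left(\left(j^{2} + 136 j\right) + 2 j\right) = -3 + \left(j^{2} + 138 j\right) = -3 + j^{2} + 138 j$)
$t = \frac{3490118}{9519}$ ($t = \left(39 \left(- \frac{1}{167}\right) + 110 \cdot \frac{1}{171}\right) 87 + 331 = \left(- \frac{39}{167} + \frac{110}{171}\right) 87 + 331 = \frac{11701}{28557} \cdot 87 + 331 = \frac{339329}{9519} + 331 = \frac{3490118}{9519} \approx 366.65$)
$t + y{\left(-301 \right)} = \frac{3490118}{9519} + \left(-3 + \left(-301\right)^{2} + 138 \left(-301\right)\right) = \frac{3490118}{9519} - -49060 = \frac{3490118}{9519} + 49060 = \frac{470492258}{9519}$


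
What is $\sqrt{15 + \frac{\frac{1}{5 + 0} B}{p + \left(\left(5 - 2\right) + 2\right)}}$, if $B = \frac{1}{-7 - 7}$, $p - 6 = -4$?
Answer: $\frac{\sqrt{73490}}{70} \approx 3.8727$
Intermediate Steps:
$p = 2$ ($p = 6 - 4 = 2$)
$B = - \frac{1}{14}$ ($B = \frac{1}{-14} = - \frac{1}{14} \approx -0.071429$)
$\sqrt{15 + \frac{\frac{1}{5 + 0} B}{p + \left(\left(5 - 2\right) + 2\right)}} = \sqrt{15 + \frac{\frac{1}{5 + 0} \left(- \frac{1}{14}\right)}{2 + \left(\left(5 - 2\right) + 2\right)}} = \sqrt{15 + \frac{\frac{1}{5} \left(- \frac{1}{14}\right)}{2 + \left(3 + 2\right)}} = \sqrt{15 + \frac{\frac{1}{5} \left(- \frac{1}{14}\right)}{2 + 5}} = \sqrt{15 - \frac{1}{70 \cdot 7}} = \sqrt{15 - \frac{1}{490}} = \sqrt{\frac{7349}{490}} = \frac{\sqrt{73490}}{70}$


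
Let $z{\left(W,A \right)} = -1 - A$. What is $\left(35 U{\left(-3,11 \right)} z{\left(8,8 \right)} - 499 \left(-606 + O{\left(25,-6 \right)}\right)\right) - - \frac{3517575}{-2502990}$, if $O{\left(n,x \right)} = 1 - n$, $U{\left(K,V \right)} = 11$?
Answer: $\frac{51879239225}{166866} \approx 3.109 \cdot 10^{5}$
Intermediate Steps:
$\left(35 U{\left(-3,11 \right)} z{\left(8,8 \right)} - 499 \left(-606 + O{\left(25,-6 \right)}\right)\right) - - \frac{3517575}{-2502990} = \left(35 \cdot 11 \left(-1 - 8\right) - 499 \left(-606 + \left(1 - 25\right)\right)\right) - - \frac{3517575}{-2502990} = \left(385 \left(-1 - 8\right) - 499 \left(-606 + \left(1 - 25\right)\right)\right) - \left(-3517575\right) \left(- \frac{1}{2502990}\right) = \left(385 \left(-9\right) - 499 \left(-606 - 24\right)\right) - \frac{234505}{166866} = \left(-3465 - 499 \left(-630\right)\right) - \frac{234505}{166866} = \left(-3465 - -314370\right) - \frac{234505}{166866} = \left(-3465 + 314370\right) - \frac{234505}{166866} = 310905 - \frac{234505}{166866} = \frac{51879239225}{166866}$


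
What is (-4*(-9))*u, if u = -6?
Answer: -216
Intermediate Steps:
(-4*(-9))*u = -4*(-9)*(-6) = 36*(-6) = -216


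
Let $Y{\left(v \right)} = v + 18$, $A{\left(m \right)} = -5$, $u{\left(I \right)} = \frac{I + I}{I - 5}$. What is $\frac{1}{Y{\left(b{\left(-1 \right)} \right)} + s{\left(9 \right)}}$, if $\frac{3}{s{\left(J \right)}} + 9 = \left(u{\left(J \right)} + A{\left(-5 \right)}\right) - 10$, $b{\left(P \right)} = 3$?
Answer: $\frac{13}{271} \approx 0.04797$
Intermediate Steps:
$u{\left(I \right)} = \frac{2 I}{-5 + I}$
$Y{\left(v \right)} = 18 + v$
$s{\left(J \right)} = \frac{3}{-24 + \frac{2 J}{-5 + J}}$ ($s{\left(J \right)} = \frac{3}{-9 + \left(\left(\frac{2 J}{-5 + J} - 5\right) - 10\right)} = \frac{3}{-9 + \left(\left(-5 + \frac{2 J}{-5 + J}\right) - 10\right)} = \frac{3}{-9 + \left(-15 + \frac{2 J}{-5 + J}\right)} = \frac{3}{-24 + \frac{2 J}{-5 + J}}$)
$\frac{1}{Y{\left(b{\left(-1 \right)} \right)} + s{\left(9 \right)}} = \frac{1}{\left(18 + 3\right) + \frac{3 \left(-5 + 9\right)}{2 \left(60 - 99\right)}} = \frac{1}{21 + \frac{3}{2} \frac{1}{60 - 99} \cdot 4} = \frac{1}{21 + \frac{3}{2} \frac{1}{-39} \cdot 4} = \frac{1}{21 + \frac{3}{2} \left(- \frac{1}{39}\right) 4} = \frac{1}{21 - \frac{2}{13}} = \frac{1}{\frac{271}{13}} = \frac{13}{271}$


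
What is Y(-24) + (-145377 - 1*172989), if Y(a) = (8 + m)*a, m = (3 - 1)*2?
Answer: -318654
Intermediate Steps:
m = 4 (m = 2*2 = 4)
Y(a) = 12*a (Y(a) = (8 + 4)*a = 12*a)
Y(-24) + (-145377 - 1*172989) = 12*(-24) + (-145377 - 1*172989) = -288 + (-145377 - 172989) = -288 - 318366 = -318654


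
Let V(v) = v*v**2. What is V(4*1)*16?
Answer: 1024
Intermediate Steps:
V(v) = v**3
V(4*1)*16 = (4*1)**3*16 = 4**3*16 = 64*16 = 1024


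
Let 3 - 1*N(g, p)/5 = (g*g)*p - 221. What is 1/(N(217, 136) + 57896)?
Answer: -1/31961504 ≈ -3.1288e-8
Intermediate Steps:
N(g, p) = 1120 - 5*p*g² (N(g, p) = 15 - 5*((g*g)*p - 221) = 15 - 5*(g²*p - 221) = 15 - 5*(p*g² - 221) = 15 - 5*(-221 + p*g²) = 15 + (1105 - 5*p*g²) = 1120 - 5*p*g²)
1/(N(217, 136) + 57896) = 1/((1120 - 5*136*217²) + 57896) = 1/((1120 - 5*136*47089) + 57896) = 1/((1120 - 32020520) + 57896) = 1/(-32019400 + 57896) = 1/(-31961504) = -1/31961504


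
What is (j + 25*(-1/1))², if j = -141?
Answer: 27556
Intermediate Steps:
(j + 25*(-1/1))² = (-141 + 25*(-1/1))² = (-141 + 25*(-1*1))² = (-141 + 25*(-1))² = (-141 - 25)² = (-166)² = 27556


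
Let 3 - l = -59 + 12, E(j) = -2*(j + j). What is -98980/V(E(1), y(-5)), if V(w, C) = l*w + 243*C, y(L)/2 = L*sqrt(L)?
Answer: 5656/8447 - 343602*I*sqrt(5)/42235 ≈ 0.66959 - 18.191*I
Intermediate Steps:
E(j) = -4*j
y(L) = 2*L**(3/2) (y(L) = 2*(L*sqrt(L)) = 2*L**(3/2))
l = 50 (l = 3 - (-59 + 12) = 3 - 1*(-47) = 3 + 47 = 50)
V(w, C) = 50*w + 243*C
-98980/V(E(1), y(-5)) = -98980/(50*(-4*1) + 243*(2*(-5)**(3/2))) = -98980/(50*(-4) + 243*(2*(-5*I*sqrt(5)))) = -98980/(-200 + 243*(-10*I*sqrt(5))) = -98980/(-200 - 2430*I*sqrt(5))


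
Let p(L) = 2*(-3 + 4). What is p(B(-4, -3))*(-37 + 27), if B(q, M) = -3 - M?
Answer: -20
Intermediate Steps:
p(L) = 2 (p(L) = 2*1 = 2)
p(B(-4, -3))*(-37 + 27) = 2*(-37 + 27) = 2*(-10) = -20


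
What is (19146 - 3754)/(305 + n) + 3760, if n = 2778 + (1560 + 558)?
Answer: 19571152/5201 ≈ 3763.0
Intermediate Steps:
n = 4896 (n = 2778 + 2118 = 4896)
(19146 - 3754)/(305 + n) + 3760 = (19146 - 3754)/(305 + 4896) + 3760 = 15392/5201 + 3760 = 19571152/5201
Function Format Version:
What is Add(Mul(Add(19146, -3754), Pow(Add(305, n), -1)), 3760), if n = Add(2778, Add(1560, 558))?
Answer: Rational(19571152, 5201) ≈ 3763.0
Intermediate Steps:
n = 4896 (n = Add(2778, 2118) = 4896)
Add(Mul(Add(19146, -3754), Pow(Add(305, n), -1)), 3760) = Add(Mul(Add(19146, -3754), Pow(Add(305, 4896), -1)), 3760) = Add(Mul(15392, Pow(5201, -1)), 3760) = Add(Mul(15392, Rational(1, 5201)), 3760) = Add(Rational(15392, 5201), 3760) = Rational(19571152, 5201)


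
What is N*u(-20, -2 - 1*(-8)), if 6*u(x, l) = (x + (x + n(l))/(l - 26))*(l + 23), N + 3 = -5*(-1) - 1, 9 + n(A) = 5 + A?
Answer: -5539/60 ≈ -92.317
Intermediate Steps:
n(A) = -4 + A (n(A) = -9 + (5 + A) = -4 + A)
N = 1 (N = -3 + (-5*(-1) - 1) = -3 + (5 - 1) = -3 + 4 = 1)
u(x, l) = (23 + l)*(x + (-4 + l + x)/(-26 + l))/6 (u(x, l) = ((x + (x + (-4 + l))/(l - 26))*(l + 23))/6 = ((x + (-4 + l + x)/(-26 + l))*(23 + l))/6 = ((23 + l)*(x + (-4 + l + x)/(-26 + l)))/6 = (23 + l)*(x + (-4 + l + x)/(-26 + l))/6)
N*u(-20, -2 - 1*(-8)) = 1*((-92 + (-2 - 1*(-8))² - 575*(-20) + 19*(-2 - 1*(-8)) - 20*(-2 - 1*(-8))² - 2*(-2 - 1*(-8))*(-20))/(6*(-26 + (-2 - 1*(-8))))) = 1*((-92 + (-2 + 8)² + 11500 + 19*(-2 + 8) - 20*(-2 + 8)² - 2*(-2 + 8)*(-20))/(6*(-26 + (-2 + 8)))) = 1*((-92 + 6² + 11500 + 19*6 - 20*6² - 2*6*(-20))/(6*(-26 + 6))) = 1*((⅙)*(-92 + 36 + 11500 + 114 - 20*36 + 240)/(-20)) = 1*((⅙)*(-1/20)*(-92 + 36 + 11500 + 114 - 720 + 240)) = 1*((⅙)*(-1/20)*11078) = 1*(-5539/60) = -5539/60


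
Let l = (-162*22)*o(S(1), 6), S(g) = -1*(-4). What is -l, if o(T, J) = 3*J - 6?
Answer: 42768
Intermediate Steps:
S(g) = 4
o(T, J) = -6 + 3*J
l = -42768 (l = (-162*22)*(-6 + 3*6) = -3564*(-6 + 18) = -3564*12 = -42768)
-l = -1*(-42768) = 42768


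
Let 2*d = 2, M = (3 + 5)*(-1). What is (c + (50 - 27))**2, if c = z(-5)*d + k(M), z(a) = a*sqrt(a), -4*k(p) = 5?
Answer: 5569/16 - 435*I*sqrt(5)/2 ≈ 348.06 - 486.34*I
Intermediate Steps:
M = -8 (M = 8*(-1) = -8)
k(p) = -5/4 (k(p) = -1/4*5 = -5/4)
z(a) = a**(3/2)
d = 1 (d = (1/2)*2 = 1)
c = -5/4 - 5*I*sqrt(5) (c = (-5)**(3/2)*1 - 5/4 = -5*I*sqrt(5)*1 - 5/4 = -5*I*sqrt(5) - 5/4 = -5/4 - 5*I*sqrt(5) ≈ -1.25 - 11.18*I)
(c + (50 - 27))**2 = ((-5/4 - 5*I*sqrt(5)) + (50 - 27))**2 = ((-5/4 - 5*I*sqrt(5)) + 23)**2 = (87/4 - 5*I*sqrt(5))**2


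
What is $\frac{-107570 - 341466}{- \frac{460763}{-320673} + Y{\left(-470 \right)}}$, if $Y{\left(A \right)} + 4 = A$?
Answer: $\frac{143993721228}{151538239} \approx 950.21$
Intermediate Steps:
$Y{\left(A \right)} = -4 + A$
$\frac{-107570 - 341466}{- \frac{460763}{-320673} + Y{\left(-470 \right)}} = \frac{-107570 - 341466}{- \frac{460763}{-320673} - 474} = - \frac{449036}{\left(-460763\right) \left(- \frac{1}{320673}\right) - 474} = - \frac{449036}{\frac{460763}{320673} - 474} = - \frac{449036}{- \frac{151538239}{320673}} = \left(-449036\right) \left(- \frac{320673}{151538239}\right) = \frac{143993721228}{151538239}$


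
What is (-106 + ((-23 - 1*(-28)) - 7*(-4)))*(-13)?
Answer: 949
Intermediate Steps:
(-106 + ((-23 - 1*(-28)) - 7*(-4)))*(-13) = (-106 + ((-23 + 28) - 1*(-28)))*(-13) = (-106 + (5 + 28))*(-13) = (-106 + 33)*(-13) = -73*(-13) = 949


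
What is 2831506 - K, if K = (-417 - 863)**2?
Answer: 1193106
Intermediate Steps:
K = 1638400 (K = (-1280)**2 = 1638400)
2831506 - K = 2831506 - 1*1638400 = 2831506 - 1638400 = 1193106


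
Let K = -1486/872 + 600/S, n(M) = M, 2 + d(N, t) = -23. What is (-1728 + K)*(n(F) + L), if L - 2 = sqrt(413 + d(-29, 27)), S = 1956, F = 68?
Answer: -4301668455/35534 - 122904813*sqrt(97)/35534 ≈ -1.5512e+5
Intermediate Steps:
d(N, t) = -25 (d(N, t) = -2 - 23 = -25)
K = -99309/71068 (K = -1486/872 + 600/1956 = -1486*1/872 + 600*(1/1956) = -743/436 + 50/163 = -99309/71068 ≈ -1.3974)
L = 2 + 2*sqrt(97) (L = 2 + sqrt(413 - 25) = 2 + sqrt(388) = 2 + 2*sqrt(97) ≈ 21.698)
(-1728 + K)*(n(F) + L) = (-1728 - 99309/71068)*(68 + (2 + 2*sqrt(97))) = -122904813*(70 + 2*sqrt(97))/71068 = -4301668455/35534 - 122904813*sqrt(97)/35534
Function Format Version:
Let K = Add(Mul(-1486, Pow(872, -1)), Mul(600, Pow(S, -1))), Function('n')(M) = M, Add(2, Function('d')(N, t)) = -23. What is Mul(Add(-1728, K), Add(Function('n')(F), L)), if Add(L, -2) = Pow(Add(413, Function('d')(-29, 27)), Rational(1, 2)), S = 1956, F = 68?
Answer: Add(Rational(-4301668455, 35534), Mul(Rational(-122904813, 35534), Pow(97, Rational(1, 2)))) ≈ -1.5512e+5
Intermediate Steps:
Function('d')(N, t) = -25 (Function('d')(N, t) = Add(-2, -23) = -25)
K = Rational(-99309, 71068) (K = Add(Mul(-1486, Pow(872, -1)), Mul(600, Pow(1956, -1))) = Add(Mul(-1486, Rational(1, 872)), Mul(600, Rational(1, 1956))) = Add(Rational(-743, 436), Rational(50, 163)) = Rational(-99309, 71068) ≈ -1.3974)
L = Add(2, Mul(2, Pow(97, Rational(1, 2)))) (L = Add(2, Pow(Add(413, -25), Rational(1, 2))) = Add(2, Pow(388, Rational(1, 2))) = Add(2, Mul(2, Pow(97, Rational(1, 2)))) ≈ 21.698)
Mul(Add(-1728, K), Add(Function('n')(F), L)) = Mul(Add(-1728, Rational(-99309, 71068)), Add(68, Add(2, Mul(2, Pow(97, Rational(1, 2)))))) = Mul(Rational(-122904813, 71068), Add(70, Mul(2, Pow(97, Rational(1, 2))))) = Add(Rational(-4301668455, 35534), Mul(Rational(-122904813, 35534), Pow(97, Rational(1, 2))))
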